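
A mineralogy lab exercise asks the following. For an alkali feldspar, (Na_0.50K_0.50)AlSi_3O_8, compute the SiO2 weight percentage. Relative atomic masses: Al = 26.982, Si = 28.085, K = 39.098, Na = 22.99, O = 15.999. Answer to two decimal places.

66.69 wt%

Formula mass = 270.273 g/mol.
3 Si → 3.0000 mol SiO2 per formula unit; M(SiO2) = 60.083, so SiO2 mass = 180.249 g.
180.249/270.273 × 100 = 66.69 wt%.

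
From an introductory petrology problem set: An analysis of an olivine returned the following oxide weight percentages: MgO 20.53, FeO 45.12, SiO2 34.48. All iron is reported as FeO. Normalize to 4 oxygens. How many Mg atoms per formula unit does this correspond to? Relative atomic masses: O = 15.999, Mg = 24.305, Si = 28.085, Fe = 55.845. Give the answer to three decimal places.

0.892 Mg apfu

MgO (M=40.304): mol = 0.50938; Mg = 0.50938, O = 0.50938.
FeO (M=71.844): mol = 0.62803; Fe = 0.62803, O = 0.62803.
SiO2 (M=60.083): mol = 0.57387; Si = 0.57387, O = 1.14774.
ΣO = 2.28515; factor = 4/ΣO = 1.75043.
Mg apfu = 0.50938 × 1.75043 = 0.892.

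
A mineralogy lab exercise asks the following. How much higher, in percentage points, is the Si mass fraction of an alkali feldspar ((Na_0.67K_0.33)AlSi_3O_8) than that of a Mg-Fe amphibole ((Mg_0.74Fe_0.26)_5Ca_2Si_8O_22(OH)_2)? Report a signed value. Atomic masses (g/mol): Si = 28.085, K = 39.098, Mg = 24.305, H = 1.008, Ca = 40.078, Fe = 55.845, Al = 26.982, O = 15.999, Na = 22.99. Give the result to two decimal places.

M((Na_0.67K_0.33)AlSi_3O_8) = 267.535 g/mol, so wt% Si = 84.255/267.535 × 100 = 31.49%.
M((Mg_0.74Fe_0.26)_5Ca_2Si_8O_22(OH)_2) = 853.355 g/mol, so wt% Si = 224.680/853.355 × 100 = 26.33%.
31.49 − 26.33 = 5.16 pp.

5.16 percentage points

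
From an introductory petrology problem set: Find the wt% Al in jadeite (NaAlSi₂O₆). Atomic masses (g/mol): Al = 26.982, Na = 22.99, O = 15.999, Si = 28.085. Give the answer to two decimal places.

13.35 weight percent

Molar mass of NaAlSi₂O₆: 1×22.99 + 1×26.982 + 2×28.085 + 6×15.999 = 202.136 g/mol.
Mass of Al per formula unit: 1 × 26.982 = 26.982 g.
Weight fraction Al = 26.982 / 202.136 = 0.1335.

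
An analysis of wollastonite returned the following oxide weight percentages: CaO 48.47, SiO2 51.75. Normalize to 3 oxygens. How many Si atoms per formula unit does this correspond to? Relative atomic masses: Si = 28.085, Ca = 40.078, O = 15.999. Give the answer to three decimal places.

0.999 Si apfu

48.47 wt% CaO ÷ 56.077 g/mol = 0.86435 mol, giving 0.86435 Ca and 0.86435 O.
51.75 wt% SiO2 ÷ 60.083 g/mol = 0.86131 mol, giving 0.86131 Si and 1.72262 O.
Oxygen sums to 2.58697; scaling by 3/2.58697 = 1.15966 puts the formula on 3 O.
Si: 0.86131 × 1.15966 = 0.999 atoms per formula unit.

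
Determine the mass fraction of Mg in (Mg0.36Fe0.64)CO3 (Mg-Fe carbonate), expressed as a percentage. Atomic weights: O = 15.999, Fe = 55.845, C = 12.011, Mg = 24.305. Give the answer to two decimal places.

Formula mass = 0.36×24.305 + 0.64×55.845 + 1×12.011 + 3×15.999 = 104.499 g/mol, of which 8.750 g is Mg.
So Mg makes up 8.750/104.499 = 0.0837 of the mass, i.e. 8.37%.

8.37 weight percent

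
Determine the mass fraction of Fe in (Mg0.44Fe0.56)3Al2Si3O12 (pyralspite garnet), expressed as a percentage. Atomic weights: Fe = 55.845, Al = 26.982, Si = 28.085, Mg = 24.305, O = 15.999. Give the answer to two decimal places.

Formula mass = 1.32×24.305 + 1.68×55.845 + 2×26.982 + 3×28.085 + 12×15.999 = 456.109 g/mol, of which 93.820 g is Fe.
So Fe makes up 93.820/456.109 = 0.2057 of the mass, i.e. 20.57%.

20.57 wt%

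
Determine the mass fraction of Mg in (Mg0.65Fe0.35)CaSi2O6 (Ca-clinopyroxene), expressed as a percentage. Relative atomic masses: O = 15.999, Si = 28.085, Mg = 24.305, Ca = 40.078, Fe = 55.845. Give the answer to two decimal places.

M((Mg0.65Fe0.35)CaSi2O6) = 227.586 g/mol.
Mg contributes 0.65 × 24.305 = 15.798 g per mole.
15.798/227.586 = 0.0694 → 6.94%.

6.94 mass %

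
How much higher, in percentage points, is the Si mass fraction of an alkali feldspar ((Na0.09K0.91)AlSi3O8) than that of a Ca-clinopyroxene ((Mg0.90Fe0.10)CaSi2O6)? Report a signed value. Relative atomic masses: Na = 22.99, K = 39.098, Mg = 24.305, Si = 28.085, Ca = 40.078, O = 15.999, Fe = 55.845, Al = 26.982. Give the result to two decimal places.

Si in (Na0.09K0.91)AlSi3O8: molar mass 276.877 g/mol; 3×28.085 = 84.255 g → 30.43 wt%.
Si in (Mg0.90Fe0.10)CaSi2O6: molar mass 219.701 g/mol; 2×28.085 = 56.170 g → 25.57 wt%.
Difference = 30.43 − 25.57 = 4.86 percentage points.

4.86 percentage points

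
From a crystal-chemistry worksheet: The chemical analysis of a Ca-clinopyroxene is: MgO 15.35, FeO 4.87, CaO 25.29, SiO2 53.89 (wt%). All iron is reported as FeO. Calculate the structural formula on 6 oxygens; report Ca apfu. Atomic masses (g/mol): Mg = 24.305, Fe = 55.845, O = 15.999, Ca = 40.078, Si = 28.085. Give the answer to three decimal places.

1.005 Ca apfu

MgO (M=40.304): mol = 0.38086; Mg = 0.38086, O = 0.38086.
FeO (M=71.844): mol = 0.06779; Fe = 0.06779, O = 0.06779.
CaO (M=56.077): mol = 0.45099; Ca = 0.45099, O = 0.45099.
SiO2 (M=60.083): mol = 0.89693; Si = 0.89693, O = 1.79386.
ΣO = 2.69350; factor = 6/ΣO = 2.22758.
Ca apfu = 0.45099 × 2.22758 = 1.005.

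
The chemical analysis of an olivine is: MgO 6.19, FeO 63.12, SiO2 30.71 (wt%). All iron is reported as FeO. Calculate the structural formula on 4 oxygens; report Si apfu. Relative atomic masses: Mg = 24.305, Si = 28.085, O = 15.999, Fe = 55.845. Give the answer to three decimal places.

0.995 Si apfu

MgO: 6.19/40.304 = 0.15358 mol → 0.15358 mol Mg, 0.15358 mol O.
FeO: 63.12/71.844 = 0.87857 mol → 0.87857 mol Fe, 0.87857 mol O.
SiO2: 30.71/60.083 = 0.51113 mol → 0.51113 mol Si, 1.02226 mol O.
Total oxygen = 2.05441 mol. Normalization factor = 4/2.05441 = 1.94703.
Si per 4 O = 0.51113 × 1.94703 = 0.995.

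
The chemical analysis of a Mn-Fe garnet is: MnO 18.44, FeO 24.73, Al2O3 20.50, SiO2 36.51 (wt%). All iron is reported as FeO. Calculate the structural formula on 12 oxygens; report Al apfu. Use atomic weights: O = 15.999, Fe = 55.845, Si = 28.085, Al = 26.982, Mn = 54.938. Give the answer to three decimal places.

1.992 Al apfu

MnO: 18.44/70.937 = 0.25995 mol → 0.25995 mol Mn, 0.25995 mol O.
FeO: 24.73/71.844 = 0.34422 mol → 0.34422 mol Fe, 0.34422 mol O.
Al2O3: 20.50/101.961 = 0.20106 mol → 0.40212 mol Al, 0.60318 mol O.
SiO2: 36.51/60.083 = 0.60766 mol → 0.60766 mol Si, 1.21532 mol O.
Total oxygen = 2.42267 mol. Normalization factor = 12/2.42267 = 4.95321.
Al per 12 O = 0.40212 × 4.95321 = 1.992.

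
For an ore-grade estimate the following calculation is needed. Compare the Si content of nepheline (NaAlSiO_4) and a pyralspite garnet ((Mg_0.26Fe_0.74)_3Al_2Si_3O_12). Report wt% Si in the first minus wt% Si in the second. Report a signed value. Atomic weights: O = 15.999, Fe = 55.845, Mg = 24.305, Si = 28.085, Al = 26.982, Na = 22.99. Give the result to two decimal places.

First mineral: 28.085 g Si in 142.053 g formula = 19.77 wt% Si.
Second mineral: 84.255 g Si in 473.141 g formula = 17.81 wt% Si.
19.77% − 17.81% gives a difference of 1.96 percentage points.

1.96 percentage points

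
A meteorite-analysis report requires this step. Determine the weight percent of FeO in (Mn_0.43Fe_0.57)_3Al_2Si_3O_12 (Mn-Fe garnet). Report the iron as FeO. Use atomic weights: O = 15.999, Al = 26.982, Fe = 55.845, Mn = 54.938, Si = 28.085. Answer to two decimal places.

M((Mn_0.43Fe_0.57)_3Al_2Si_3O_12) = 496.572 g/mol; M(FeO) = 71.844 g/mol.
Moles FeO per formula unit = 1.71 Fe ÷ 1 = 1.7100.
FeO fraction = (1.7100 × 71.844) / 496.572 = 122.853/496.572 = 0.2474.

24.74 wt%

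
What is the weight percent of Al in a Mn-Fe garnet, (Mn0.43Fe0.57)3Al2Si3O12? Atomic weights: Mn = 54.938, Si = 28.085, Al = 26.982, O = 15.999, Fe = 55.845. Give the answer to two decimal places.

10.87 mass %

Formula mass = 1.29*54.938 + 1.71*55.845 + 2*26.982 + 3*28.085 + 12*15.999 = 496.572 g/mol, of which 53.964 g is Al.
So Al makes up 53.964/496.572 = 0.1087 of the mass, i.e. 10.87%.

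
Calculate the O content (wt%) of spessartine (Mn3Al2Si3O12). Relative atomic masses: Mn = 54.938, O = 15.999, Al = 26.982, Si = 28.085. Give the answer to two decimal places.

Formula mass = 3×54.938 + 2×26.982 + 3×28.085 + 12×15.999 = 495.021 g/mol, of which 191.988 g is O.
So O makes up 191.988/495.021 = 0.3878 of the mass, i.e. 38.78%.

38.78 wt%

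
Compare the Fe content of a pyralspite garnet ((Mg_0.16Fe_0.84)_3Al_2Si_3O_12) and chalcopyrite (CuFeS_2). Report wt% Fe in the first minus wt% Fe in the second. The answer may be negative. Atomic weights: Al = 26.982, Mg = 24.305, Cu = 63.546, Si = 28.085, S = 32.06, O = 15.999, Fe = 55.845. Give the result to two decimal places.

M((Mg_0.16Fe_0.84)_3Al_2Si_3O_12) = 482.603 g/mol, so wt% Fe = 140.729/482.603 × 100 = 29.16%.
M(CuFeS_2) = 183.511 g/mol, so wt% Fe = 55.845/183.511 × 100 = 30.43%.
29.16 − 30.43 = -1.27 pp.

-1.27 percentage points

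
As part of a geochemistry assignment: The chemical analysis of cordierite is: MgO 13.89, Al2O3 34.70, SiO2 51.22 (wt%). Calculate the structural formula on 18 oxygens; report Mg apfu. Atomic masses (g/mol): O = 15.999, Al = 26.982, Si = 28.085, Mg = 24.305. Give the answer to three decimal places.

2.020 Mg apfu

13.89 wt% MgO ÷ 40.304 g/mol = 0.34463 mol, giving 0.34463 Mg and 0.34463 O.
34.70 wt% Al2O3 ÷ 101.961 g/mol = 0.34033 mol, giving 0.68066 Al and 1.02099 O.
51.22 wt% SiO2 ÷ 60.083 g/mol = 0.85249 mol, giving 0.85249 Si and 1.70498 O.
Oxygen sums to 3.07060; scaling by 18/3.07060 = 5.86205 puts the formula on 18 O.
Mg: 0.34463 × 5.86205 = 2.020 atoms per formula unit.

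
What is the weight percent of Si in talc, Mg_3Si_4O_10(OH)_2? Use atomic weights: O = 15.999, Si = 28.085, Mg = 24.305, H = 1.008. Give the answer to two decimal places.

29.62 mass %

M(Mg_3Si_4O_10(OH)_2) = 379.259 g/mol.
Si contributes 4 × 28.085 = 112.340 g per mole.
112.340/379.259 = 0.2962 → 29.62%.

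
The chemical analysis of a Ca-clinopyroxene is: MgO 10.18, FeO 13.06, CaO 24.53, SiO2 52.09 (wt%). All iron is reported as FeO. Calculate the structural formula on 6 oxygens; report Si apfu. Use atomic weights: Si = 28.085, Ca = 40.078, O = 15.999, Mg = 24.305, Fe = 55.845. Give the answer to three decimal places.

1.996 Si apfu

10.18 wt% MgO ÷ 40.304 g/mol = 0.25258 mol, giving 0.25258 Mg and 0.25258 O.
13.06 wt% FeO ÷ 71.844 g/mol = 0.18178 mol, giving 0.18178 Fe and 0.18178 O.
24.53 wt% CaO ÷ 56.077 g/mol = 0.43743 mol, giving 0.43743 Ca and 0.43743 O.
52.09 wt% SiO2 ÷ 60.083 g/mol = 0.86697 mol, giving 0.86697 Si and 1.73394 O.
Oxygen sums to 2.60573; scaling by 6/2.60573 = 2.30262 puts the formula on 6 O.
Si: 0.86697 × 2.30262 = 1.996 atoms per formula unit.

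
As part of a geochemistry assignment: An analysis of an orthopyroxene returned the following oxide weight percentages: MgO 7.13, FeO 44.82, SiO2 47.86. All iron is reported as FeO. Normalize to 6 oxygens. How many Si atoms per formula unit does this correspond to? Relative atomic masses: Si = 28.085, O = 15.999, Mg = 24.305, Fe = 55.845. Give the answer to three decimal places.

MgO (M=40.304): mol = 0.17691; Mg = 0.17691, O = 0.17691.
FeO (M=71.844): mol = 0.62385; Fe = 0.62385, O = 0.62385.
SiO2 (M=60.083): mol = 0.79656; Si = 0.79656, O = 1.59312.
ΣO = 2.39388; factor = 6/ΣO = 2.50639.
Si apfu = 0.79656 × 2.50639 = 1.996.

1.996 Si apfu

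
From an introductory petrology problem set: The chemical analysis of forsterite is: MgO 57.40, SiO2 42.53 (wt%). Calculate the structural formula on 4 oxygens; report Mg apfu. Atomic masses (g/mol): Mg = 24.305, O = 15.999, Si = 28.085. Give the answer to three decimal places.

MgO: 57.40/40.304 = 1.42418 mol → 1.42418 mol Mg, 1.42418 mol O.
SiO2: 42.53/60.083 = 0.70785 mol → 0.70785 mol Si, 1.41570 mol O.
Total oxygen = 2.83988 mol. Normalization factor = 4/2.83988 = 1.40851.
Mg per 4 O = 1.42418 × 1.40851 = 2.006.

2.006 Mg apfu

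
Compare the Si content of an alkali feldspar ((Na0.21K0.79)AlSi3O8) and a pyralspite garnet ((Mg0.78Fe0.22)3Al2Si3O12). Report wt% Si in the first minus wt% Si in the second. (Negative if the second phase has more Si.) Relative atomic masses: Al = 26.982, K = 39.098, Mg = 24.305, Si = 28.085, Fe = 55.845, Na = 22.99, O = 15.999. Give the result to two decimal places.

Si in (Na0.21K0.79)AlSi3O8: molar mass 274.944 g/mol; 3×28.085 = 84.255 g → 30.64 wt%.
Si in (Mg0.78Fe0.22)3Al2Si3O12: molar mass 423.938 g/mol; 3×28.085 = 84.255 g → 19.87 wt%.
Difference = 30.64 − 19.87 = 10.77 percentage points.

10.77 percentage points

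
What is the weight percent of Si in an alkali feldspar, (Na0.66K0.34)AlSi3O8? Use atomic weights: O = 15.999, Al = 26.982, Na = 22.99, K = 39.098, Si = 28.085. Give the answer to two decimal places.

31.47 wt%

Formula mass = 0.66×22.99 + 0.34×39.098 + 1×26.982 + 3×28.085 + 8×15.999 = 267.696 g/mol, of which 84.255 g is Si.
So Si makes up 84.255/267.696 = 0.3147 of the mass, i.e. 31.47%.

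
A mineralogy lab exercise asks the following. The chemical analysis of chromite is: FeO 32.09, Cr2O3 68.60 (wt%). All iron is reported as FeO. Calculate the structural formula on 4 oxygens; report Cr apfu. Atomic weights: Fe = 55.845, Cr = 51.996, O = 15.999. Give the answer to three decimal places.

FeO (M=71.844): mol = 0.44666; Fe = 0.44666, O = 0.44666.
Cr2O3 (M=151.989): mol = 0.45135; Cr = 0.90270, O = 1.35405.
ΣO = 1.80071; factor = 4/ΣO = 2.22135.
Cr apfu = 0.90270 × 2.22135 = 2.005.

2.005 Cr apfu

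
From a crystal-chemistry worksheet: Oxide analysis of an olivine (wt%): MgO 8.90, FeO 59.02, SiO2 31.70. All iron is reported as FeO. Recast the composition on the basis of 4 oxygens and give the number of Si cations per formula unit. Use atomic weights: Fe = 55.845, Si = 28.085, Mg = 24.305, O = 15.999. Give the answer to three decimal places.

8.90 wt% MgO ÷ 40.304 g/mol = 0.22082 mol, giving 0.22082 Mg and 0.22082 O.
59.02 wt% FeO ÷ 71.844 g/mol = 0.82150 mol, giving 0.82150 Fe and 0.82150 O.
31.70 wt% SiO2 ÷ 60.083 g/mol = 0.52760 mol, giving 0.52760 Si and 1.05520 O.
Oxygen sums to 2.09752; scaling by 4/2.09752 = 1.90701 puts the formula on 4 O.
Si: 0.52760 × 1.90701 = 1.006 atoms per formula unit.

1.006 Si apfu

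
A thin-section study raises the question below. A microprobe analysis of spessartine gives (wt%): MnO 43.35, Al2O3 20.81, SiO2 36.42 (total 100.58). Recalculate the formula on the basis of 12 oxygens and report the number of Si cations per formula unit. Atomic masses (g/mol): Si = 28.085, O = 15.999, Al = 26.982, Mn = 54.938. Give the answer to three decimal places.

MnO (M=70.937): mol = 0.61111; Mn = 0.61111, O = 0.61111.
Al2O3 (M=101.961): mol = 0.20410; Al = 0.40820, O = 0.61230.
SiO2 (M=60.083): mol = 0.60616; Si = 0.60616, O = 1.21232.
ΣO = 2.43573; factor = 12/ΣO = 4.92665.
Si apfu = 0.60616 × 4.92665 = 2.986.

2.986 Si apfu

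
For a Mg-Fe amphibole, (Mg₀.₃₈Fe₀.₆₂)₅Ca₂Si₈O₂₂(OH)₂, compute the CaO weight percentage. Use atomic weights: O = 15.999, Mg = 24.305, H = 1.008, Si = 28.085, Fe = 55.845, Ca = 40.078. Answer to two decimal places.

12.32 wt%

M((Mg₀.₃₈Fe₀.₆₂)₅Ca₂Si₈O₂₂(OH)₂) = 910.127 g/mol; M(CaO) = 56.077 g/mol.
Moles CaO per formula unit = 2 Ca ÷ 1 = 2.0000.
CaO fraction = (2.0000 × 56.077) / 910.127 = 112.154/910.127 = 0.1232.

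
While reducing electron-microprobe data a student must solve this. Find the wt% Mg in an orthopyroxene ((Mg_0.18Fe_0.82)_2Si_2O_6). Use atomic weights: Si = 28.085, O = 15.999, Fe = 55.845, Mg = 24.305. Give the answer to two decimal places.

3.47 weight percent

Molar mass of (Mg_0.18Fe_0.82)_2Si_2O_6: 0.36·24.305 + 1.64·55.845 + 2·28.085 + 6·15.999 = 252.500 g/mol.
Mass of Mg per formula unit: 0.36 × 24.305 = 8.750 g.
Weight fraction Mg = 8.750 / 252.500 = 0.0347.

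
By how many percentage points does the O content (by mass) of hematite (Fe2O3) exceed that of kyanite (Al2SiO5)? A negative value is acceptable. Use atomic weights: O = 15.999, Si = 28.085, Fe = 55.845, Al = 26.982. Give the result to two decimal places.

M(Fe2O3) = 159.687 g/mol, so wt% O = 47.997/159.687 × 100 = 30.06%.
M(Al2SiO5) = 162.044 g/mol, so wt% O = 79.995/162.044 × 100 = 49.37%.
30.06 − 49.37 = -19.31 pp.

-19.31 percentage points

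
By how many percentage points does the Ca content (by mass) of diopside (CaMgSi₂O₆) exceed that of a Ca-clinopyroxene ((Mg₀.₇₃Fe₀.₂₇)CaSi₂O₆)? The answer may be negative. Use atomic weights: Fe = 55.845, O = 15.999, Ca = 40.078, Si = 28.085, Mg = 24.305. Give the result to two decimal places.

0.70 percentage points

M(CaMgSi₂O₆) = 216.547 g/mol, so wt% Ca = 40.078/216.547 × 100 = 18.51%.
M((Mg₀.₇₃Fe₀.₂₇)CaSi₂O₆) = 225.063 g/mol, so wt% Ca = 40.078/225.063 × 100 = 17.81%.
18.51 − 17.81 = 0.70 pp.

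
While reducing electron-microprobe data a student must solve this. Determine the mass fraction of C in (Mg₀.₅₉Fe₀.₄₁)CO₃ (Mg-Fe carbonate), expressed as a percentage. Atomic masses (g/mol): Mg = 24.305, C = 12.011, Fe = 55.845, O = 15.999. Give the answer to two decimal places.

M((Mg₀.₅₉Fe₀.₄₁)CO₃) = 97.244 g/mol.
C contributes 1 × 12.011 = 12.011 g per mole.
12.011/97.244 = 0.1235 → 12.35%.

12.35 weight percent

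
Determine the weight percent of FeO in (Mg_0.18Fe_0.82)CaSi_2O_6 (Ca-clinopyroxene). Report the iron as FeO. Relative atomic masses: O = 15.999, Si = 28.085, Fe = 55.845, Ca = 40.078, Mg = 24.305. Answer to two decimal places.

24.30 wt%

Molar mass of (Mg_0.18Fe_0.82)CaSi_2O_6 = 0.18·24.305 + 0.82·55.845 + 1·40.078 + 2·28.085 + 6·15.999 = 242.410 g/mol.
Each formula unit contains 0.82 Fe, equivalent to 0.82/1 = 0.8200 mol FeO.
M(FeO) = 1×55.845 + 1×15.999 = 71.844 g/mol.
Mass of FeO per formula unit = 0.8200 × 71.844 = 58.912 g.
FeO wt% = 58.912 / 242.410 × 100 = 24.30%.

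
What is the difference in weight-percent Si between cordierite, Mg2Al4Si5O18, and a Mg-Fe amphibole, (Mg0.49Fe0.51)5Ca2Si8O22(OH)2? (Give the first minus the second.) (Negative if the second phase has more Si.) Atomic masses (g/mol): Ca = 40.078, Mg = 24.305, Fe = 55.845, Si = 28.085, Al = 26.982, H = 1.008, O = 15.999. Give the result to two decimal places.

Si in Mg2Al4Si5O18: molar mass 584.945 g/mol; 5×28.085 = 140.425 g → 24.01 wt%.
Si in (Mg0.49Fe0.51)5Ca2Si8O22(OH)2: molar mass 892.780 g/mol; 8×28.085 = 224.680 g → 25.17 wt%.
Difference = 24.01 − 25.17 = -1.16 percentage points.

-1.16 percentage points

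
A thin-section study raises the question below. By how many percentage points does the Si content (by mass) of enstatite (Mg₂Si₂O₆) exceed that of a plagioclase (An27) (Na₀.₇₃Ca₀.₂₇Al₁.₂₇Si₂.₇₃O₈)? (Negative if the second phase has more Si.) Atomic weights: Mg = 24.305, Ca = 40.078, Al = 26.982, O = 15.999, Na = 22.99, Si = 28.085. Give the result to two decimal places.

Si in Mg₂Si₂O₆: molar mass 200.774 g/mol; 2×28.085 = 56.170 g → 27.98 wt%.
Si in Na₀.₇₃Ca₀.₂₇Al₁.₂₇Si₂.₇₃O₈: molar mass 266.535 g/mol; 2.73×28.085 = 76.672 g → 28.77 wt%.
Difference = 27.98 − 28.77 = -0.79 percentage points.

-0.79 percentage points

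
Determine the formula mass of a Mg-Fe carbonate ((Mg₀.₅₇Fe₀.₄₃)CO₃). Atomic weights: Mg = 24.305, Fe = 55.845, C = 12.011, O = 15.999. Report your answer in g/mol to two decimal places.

97.88 g/mol

M = 0.57(24.305) + 0.43(55.845) + 1(12.011) + 3(15.999)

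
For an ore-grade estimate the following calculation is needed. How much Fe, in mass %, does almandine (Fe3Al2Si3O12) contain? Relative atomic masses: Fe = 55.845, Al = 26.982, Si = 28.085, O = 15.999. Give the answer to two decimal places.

33.66 mass %

Formula mass = 3×55.845 + 2×26.982 + 3×28.085 + 12×15.999 = 497.742 g/mol, of which 167.535 g is Fe.
So Fe makes up 167.535/497.742 = 0.3366 of the mass, i.e. 33.66%.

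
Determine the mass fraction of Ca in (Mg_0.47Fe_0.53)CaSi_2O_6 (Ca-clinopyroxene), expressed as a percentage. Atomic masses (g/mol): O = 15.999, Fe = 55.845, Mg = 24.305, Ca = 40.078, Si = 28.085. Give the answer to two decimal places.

M((Mg_0.47Fe_0.53)CaSi_2O_6) = 233.263 g/mol.
Ca contributes 1 × 40.078 = 40.078 g per mole.
40.078/233.263 = 0.1718 → 17.18%.

17.18 wt%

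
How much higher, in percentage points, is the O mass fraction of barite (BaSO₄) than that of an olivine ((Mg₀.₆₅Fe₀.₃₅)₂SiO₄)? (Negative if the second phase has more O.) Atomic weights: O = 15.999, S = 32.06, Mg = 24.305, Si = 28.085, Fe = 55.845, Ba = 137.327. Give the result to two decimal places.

First mineral: 63.996 g O in 233.383 g formula = 27.42 wt% O.
Second mineral: 63.996 g O in 162.769 g formula = 39.32 wt% O.
27.42% − 39.32% gives a difference of -11.90 percentage points.

-11.90 percentage points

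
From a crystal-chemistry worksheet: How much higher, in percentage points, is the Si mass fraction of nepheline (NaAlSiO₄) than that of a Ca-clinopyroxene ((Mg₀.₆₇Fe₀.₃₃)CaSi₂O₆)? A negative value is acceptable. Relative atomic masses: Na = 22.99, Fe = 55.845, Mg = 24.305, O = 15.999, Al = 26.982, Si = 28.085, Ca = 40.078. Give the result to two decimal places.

M(NaAlSiO₄) = 142.053 g/mol, so wt% Si = 28.085/142.053 × 100 = 19.77%.
M((Mg₀.₆₇Fe₀.₃₃)CaSi₂O₆) = 226.955 g/mol, so wt% Si = 56.170/226.955 × 100 = 24.75%.
19.77 − 24.75 = -4.98 pp.

-4.98 percentage points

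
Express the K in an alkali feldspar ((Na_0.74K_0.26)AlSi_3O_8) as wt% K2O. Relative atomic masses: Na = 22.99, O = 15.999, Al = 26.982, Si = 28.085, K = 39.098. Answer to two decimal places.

Molar mass of (Na_0.74K_0.26)AlSi_3O_8 = 0.74·22.99 + 0.26·39.098 + 1·26.982 + 3·28.085 + 8·15.999 = 266.407 g/mol.
Each formula unit contains 0.26 K, equivalent to 0.26/2 = 0.1300 mol K2O.
M(K2O) = 2×39.098 + 1×15.999 = 94.195 g/mol.
Mass of K2O per formula unit = 0.1300 × 94.195 = 12.245 g.
K2O wt% = 12.245 / 266.407 × 100 = 4.60%.

4.60 wt%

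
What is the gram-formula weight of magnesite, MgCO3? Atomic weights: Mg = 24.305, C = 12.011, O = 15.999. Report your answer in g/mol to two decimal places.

The formula mass is the sum 1(24.305) + 1(12.011) + 3(15.999).

84.31 g/mol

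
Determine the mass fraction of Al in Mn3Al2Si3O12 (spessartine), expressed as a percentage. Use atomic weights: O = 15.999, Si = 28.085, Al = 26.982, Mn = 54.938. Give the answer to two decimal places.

10.90 wt%

Molar mass of Mn3Al2Si3O12: 3·54.938 + 2·26.982 + 3·28.085 + 12·15.999 = 495.021 g/mol.
Mass of Al per formula unit: 2 × 26.982 = 53.964 g.
Weight fraction Al = 53.964 / 495.021 = 0.1090.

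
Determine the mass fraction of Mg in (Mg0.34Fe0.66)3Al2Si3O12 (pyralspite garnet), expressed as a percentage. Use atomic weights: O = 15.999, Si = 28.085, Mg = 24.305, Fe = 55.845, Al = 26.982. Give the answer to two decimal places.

Molar mass of (Mg0.34Fe0.66)3Al2Si3O12: 1.02×24.305 + 1.98×55.845 + 2×26.982 + 3×28.085 + 12×15.999 = 465.571 g/mol.
Mass of Mg per formula unit: 1.02 × 24.305 = 24.791 g.
Weight fraction Mg = 24.791 / 465.571 = 0.0532.

5.32 mass %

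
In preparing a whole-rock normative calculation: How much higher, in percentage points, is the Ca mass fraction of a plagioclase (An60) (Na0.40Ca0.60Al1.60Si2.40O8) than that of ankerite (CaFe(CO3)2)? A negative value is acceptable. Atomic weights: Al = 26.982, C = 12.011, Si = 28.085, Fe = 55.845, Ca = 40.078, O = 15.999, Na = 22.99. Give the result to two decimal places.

First mineral: 24.047 g Ca in 271.810 g formula = 8.85 wt% Ca.
Second mineral: 40.078 g Ca in 215.939 g formula = 18.56 wt% Ca.
8.85% − 18.56% gives a difference of -9.71 percentage points.

-9.71 percentage points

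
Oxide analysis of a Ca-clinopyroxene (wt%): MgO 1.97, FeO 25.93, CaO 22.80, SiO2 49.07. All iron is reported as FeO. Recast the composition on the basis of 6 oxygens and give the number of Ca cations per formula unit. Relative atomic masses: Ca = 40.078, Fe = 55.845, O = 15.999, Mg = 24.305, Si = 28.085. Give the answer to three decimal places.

1.97 wt% MgO ÷ 40.304 g/mol = 0.04888 mol, giving 0.04888 Mg and 0.04888 O.
25.93 wt% FeO ÷ 71.844 g/mol = 0.36092 mol, giving 0.36092 Fe and 0.36092 O.
22.80 wt% CaO ÷ 56.077 g/mol = 0.40658 mol, giving 0.40658 Ca and 0.40658 O.
49.07 wt% SiO2 ÷ 60.083 g/mol = 0.81670 mol, giving 0.81670 Si and 1.63340 O.
Oxygen sums to 2.44978; scaling by 6/2.44978 = 2.44920 puts the formula on 6 O.
Ca: 0.40658 × 2.44920 = 0.996 atoms per formula unit.

0.996 Ca apfu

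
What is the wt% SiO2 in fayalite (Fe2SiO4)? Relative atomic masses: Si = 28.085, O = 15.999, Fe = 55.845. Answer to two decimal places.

M(Fe2SiO4) = 203.771 g/mol; M(SiO2) = 60.083 g/mol.
Moles SiO2 per formula unit = 1 Si ÷ 1 = 1.0000.
SiO2 fraction = (1.0000 × 60.083) / 203.771 = 60.083/203.771 = 0.2949.

29.49 wt%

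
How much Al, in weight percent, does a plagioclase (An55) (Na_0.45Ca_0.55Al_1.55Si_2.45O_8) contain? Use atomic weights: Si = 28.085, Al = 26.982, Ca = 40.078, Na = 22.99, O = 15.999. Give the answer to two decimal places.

15.43 weight percent

Molar mass of Na_0.45Ca_0.55Al_1.55Si_2.45O_8: 0.45·22.99 + 0.55·40.078 + 1.55·26.982 + 2.45·28.085 + 8·15.999 = 271.011 g/mol.
Mass of Al per formula unit: 1.55 × 26.982 = 41.822 g.
Weight fraction Al = 41.822 / 271.011 = 0.1543.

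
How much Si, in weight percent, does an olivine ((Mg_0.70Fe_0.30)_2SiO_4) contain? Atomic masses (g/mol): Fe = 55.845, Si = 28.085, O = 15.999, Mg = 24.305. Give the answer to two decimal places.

17.60 weight percent

Formula mass = 1.40×24.305 + 0.60×55.845 + 1×28.085 + 4×15.999 = 159.615 g/mol, of which 28.085 g is Si.
So Si makes up 28.085/159.615 = 0.1760 of the mass, i.e. 17.60%.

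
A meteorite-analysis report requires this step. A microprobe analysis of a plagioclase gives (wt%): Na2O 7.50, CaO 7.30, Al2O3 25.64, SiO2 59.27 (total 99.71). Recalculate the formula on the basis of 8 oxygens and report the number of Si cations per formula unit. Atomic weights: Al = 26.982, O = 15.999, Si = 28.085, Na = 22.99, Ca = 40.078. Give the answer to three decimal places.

7.50 wt% Na2O ÷ 61.979 g/mol = 0.12101 mol, giving 0.24202 Na and 0.12101 O.
7.30 wt% CaO ÷ 56.077 g/mol = 0.13018 mol, giving 0.13018 Ca and 0.13018 O.
25.64 wt% Al2O3 ÷ 101.961 g/mol = 0.25147 mol, giving 0.50294 Al and 0.75441 O.
59.27 wt% SiO2 ÷ 60.083 g/mol = 0.98647 mol, giving 0.98647 Si and 1.97294 O.
Oxygen sums to 2.97854; scaling by 8/2.97854 = 2.68588 puts the formula on 8 O.
Si: 0.98647 × 2.68588 = 2.650 atoms per formula unit.

2.650 Si apfu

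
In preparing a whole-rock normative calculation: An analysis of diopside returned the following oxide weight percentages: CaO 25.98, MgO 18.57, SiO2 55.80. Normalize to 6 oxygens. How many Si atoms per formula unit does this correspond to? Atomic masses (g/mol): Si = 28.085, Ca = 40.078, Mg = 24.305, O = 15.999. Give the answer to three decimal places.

2.003 Si apfu

25.98 wt% CaO ÷ 56.077 g/mol = 0.46329 mol, giving 0.46329 Ca and 0.46329 O.
18.57 wt% MgO ÷ 40.304 g/mol = 0.46075 mol, giving 0.46075 Mg and 0.46075 O.
55.80 wt% SiO2 ÷ 60.083 g/mol = 0.92872 mol, giving 0.92872 Si and 1.85744 O.
Oxygen sums to 2.78148; scaling by 6/2.78148 = 2.15712 puts the formula on 6 O.
Si: 0.92872 × 2.15712 = 2.003 atoms per formula unit.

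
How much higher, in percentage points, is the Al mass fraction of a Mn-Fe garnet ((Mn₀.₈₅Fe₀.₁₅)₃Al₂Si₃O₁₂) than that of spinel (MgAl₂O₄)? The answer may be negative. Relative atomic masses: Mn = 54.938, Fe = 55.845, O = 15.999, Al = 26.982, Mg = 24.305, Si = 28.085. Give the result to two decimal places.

First mineral: 53.964 g Al in 495.429 g formula = 10.89 wt% Al.
Second mineral: 53.964 g Al in 142.265 g formula = 37.93 wt% Al.
10.89% − 37.93% gives a difference of -27.04 percentage points.

-27.04 percentage points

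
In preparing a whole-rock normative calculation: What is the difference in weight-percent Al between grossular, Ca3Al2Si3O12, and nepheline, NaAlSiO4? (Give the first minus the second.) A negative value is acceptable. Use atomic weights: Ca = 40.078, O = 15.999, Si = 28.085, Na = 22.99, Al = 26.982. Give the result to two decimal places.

M(Ca3Al2Si3O12) = 450.441 g/mol, so wt% Al = 53.964/450.441 × 100 = 11.98%.
M(NaAlSiO4) = 142.053 g/mol, so wt% Al = 26.982/142.053 × 100 = 18.99%.
11.98 − 18.99 = -7.01 pp.

-7.01 percentage points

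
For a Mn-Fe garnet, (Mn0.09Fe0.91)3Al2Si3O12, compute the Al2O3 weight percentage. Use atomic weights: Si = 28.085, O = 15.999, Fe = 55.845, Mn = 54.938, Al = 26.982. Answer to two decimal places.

20.49 wt%

Molar mass of (Mn0.09Fe0.91)3Al2Si3O12 = 0.27×54.938 + 2.73×55.845 + 2×26.982 + 3×28.085 + 12×15.999 = 497.497 g/mol.
Each formula unit contains 2 Al, equivalent to 2/2 = 1.0000 mol Al2O3.
M(Al2O3) = 2×26.982 + 3×15.999 = 101.961 g/mol.
Mass of Al2O3 per formula unit = 1.0000 × 101.961 = 101.961 g.
Al2O3 wt% = 101.961 / 497.497 × 100 = 20.49%.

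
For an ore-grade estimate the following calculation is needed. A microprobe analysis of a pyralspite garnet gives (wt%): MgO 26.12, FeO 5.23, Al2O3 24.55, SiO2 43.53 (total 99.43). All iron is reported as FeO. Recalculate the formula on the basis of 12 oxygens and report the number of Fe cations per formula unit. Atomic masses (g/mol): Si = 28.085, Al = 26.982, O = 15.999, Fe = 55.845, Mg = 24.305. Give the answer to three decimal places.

0.302 Fe apfu

26.12 wt% MgO ÷ 40.304 g/mol = 0.64807 mol, giving 0.64807 Mg and 0.64807 O.
5.23 wt% FeO ÷ 71.844 g/mol = 0.07280 mol, giving 0.07280 Fe and 0.07280 O.
24.55 wt% Al2O3 ÷ 101.961 g/mol = 0.24078 mol, giving 0.48156 Al and 0.72234 O.
43.53 wt% SiO2 ÷ 60.083 g/mol = 0.72450 mol, giving 0.72450 Si and 1.44900 O.
Oxygen sums to 2.89221; scaling by 12/2.89221 = 4.14908 puts the formula on 12 O.
Fe: 0.07280 × 4.14908 = 0.302 atoms per formula unit.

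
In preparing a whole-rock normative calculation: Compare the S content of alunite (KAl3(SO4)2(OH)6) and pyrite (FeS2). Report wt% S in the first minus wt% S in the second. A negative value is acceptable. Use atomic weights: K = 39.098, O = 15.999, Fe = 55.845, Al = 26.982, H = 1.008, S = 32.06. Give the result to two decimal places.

First mineral: 64.120 g S in 414.198 g formula = 15.48 wt% S.
Second mineral: 64.120 g S in 119.965 g formula = 53.45 wt% S.
15.48% − 53.45% gives a difference of -37.97 percentage points.

-37.97 percentage points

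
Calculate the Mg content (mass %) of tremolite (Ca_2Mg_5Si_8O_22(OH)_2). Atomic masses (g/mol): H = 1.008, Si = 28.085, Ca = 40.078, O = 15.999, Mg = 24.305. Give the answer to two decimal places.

14.96 mass %

Molar mass of Ca_2Mg_5Si_8O_22(OH)_2: 2·40.078 + 5·24.305 + 8·28.085 + 24·15.999 + 2·1.008 = 812.353 g/mol.
Mass of Mg per formula unit: 5 × 24.305 = 121.525 g.
Weight fraction Mg = 121.525 / 812.353 = 0.1496.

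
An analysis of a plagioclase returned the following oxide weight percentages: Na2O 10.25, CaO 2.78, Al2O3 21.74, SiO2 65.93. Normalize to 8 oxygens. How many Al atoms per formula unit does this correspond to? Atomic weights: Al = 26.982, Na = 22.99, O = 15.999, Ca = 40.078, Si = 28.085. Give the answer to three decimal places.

1.119 Al apfu

Na2O (M=61.979): mol = 0.16538; Na = 0.33076, O = 0.16538.
CaO (M=56.077): mol = 0.04957; Ca = 0.04957, O = 0.04957.
Al2O3 (M=101.961): mol = 0.21322; Al = 0.42644, O = 0.63966.
SiO2 (M=60.083): mol = 1.09732; Si = 1.09732, O = 2.19464.
ΣO = 3.04925; factor = 8/ΣO = 2.62360.
Al apfu = 0.42644 × 2.62360 = 1.119.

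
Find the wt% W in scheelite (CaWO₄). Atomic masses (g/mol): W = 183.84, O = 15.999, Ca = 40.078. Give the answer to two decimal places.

63.85 mass %

Formula mass = 1×40.078 + 1×183.84 + 4×15.999 = 287.914 g/mol, of which 183.840 g is W.
So W makes up 183.840/287.914 = 0.6385 of the mass, i.e. 63.85%.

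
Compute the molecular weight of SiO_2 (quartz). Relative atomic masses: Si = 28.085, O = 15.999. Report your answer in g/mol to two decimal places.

Si: 1 × 28.085 = 28.0850
O: 2 × 15.999 = 31.9980
Summing the contributions gives the formula mass.

60.08 g/mol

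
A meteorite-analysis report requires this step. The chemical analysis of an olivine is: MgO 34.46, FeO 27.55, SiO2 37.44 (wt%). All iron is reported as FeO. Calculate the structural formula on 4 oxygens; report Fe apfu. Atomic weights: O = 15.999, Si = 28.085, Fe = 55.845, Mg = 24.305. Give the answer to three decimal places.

MgO (M=40.304): mol = 0.85500; Mg = 0.85500, O = 0.85500.
FeO (M=71.844): mol = 0.38347; Fe = 0.38347, O = 0.38347.
SiO2 (M=60.083): mol = 0.62314; Si = 0.62314, O = 1.24628.
ΣO = 2.48475; factor = 4/ΣO = 1.60982.
Fe apfu = 0.38347 × 1.60982 = 0.617.

0.617 Fe apfu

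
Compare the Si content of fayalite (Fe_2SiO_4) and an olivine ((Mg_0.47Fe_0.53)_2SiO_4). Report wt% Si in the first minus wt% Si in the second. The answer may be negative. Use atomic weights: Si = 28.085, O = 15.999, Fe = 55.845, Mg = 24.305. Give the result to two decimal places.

First mineral: 28.085 g Si in 203.771 g formula = 13.78 wt% Si.
Second mineral: 28.085 g Si in 174.123 g formula = 16.13 wt% Si.
13.78% − 16.13% gives a difference of -2.35 percentage points.

-2.35 percentage points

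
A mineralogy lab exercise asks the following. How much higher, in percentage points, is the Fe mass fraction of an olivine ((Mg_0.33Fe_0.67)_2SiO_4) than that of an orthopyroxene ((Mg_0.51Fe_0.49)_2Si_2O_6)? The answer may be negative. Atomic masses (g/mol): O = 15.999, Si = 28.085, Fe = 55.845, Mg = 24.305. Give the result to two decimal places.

17.28 percentage points

Fe in (Mg_0.33Fe_0.67)_2SiO_4: molar mass 182.955 g/mol; 1.34×55.845 = 74.832 g → 40.90 wt%.
Fe in (Mg_0.51Fe_0.49)_2Si_2O_6: molar mass 231.683 g/mol; 0.98×55.845 = 54.728 g → 23.62 wt%.
Difference = 40.90 − 23.62 = 17.28 percentage points.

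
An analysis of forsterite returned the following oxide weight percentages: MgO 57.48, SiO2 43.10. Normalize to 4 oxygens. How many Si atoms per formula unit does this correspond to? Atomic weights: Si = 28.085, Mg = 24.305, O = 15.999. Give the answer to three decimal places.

1.003 Si apfu

MgO: 57.48/40.304 = 1.42616 mol → 1.42616 mol Mg, 1.42616 mol O.
SiO2: 43.10/60.083 = 0.71734 mol → 0.71734 mol Si, 1.43468 mol O.
Total oxygen = 2.86084 mol. Normalization factor = 4/2.86084 = 1.39819.
Si per 4 O = 0.71734 × 1.39819 = 1.003.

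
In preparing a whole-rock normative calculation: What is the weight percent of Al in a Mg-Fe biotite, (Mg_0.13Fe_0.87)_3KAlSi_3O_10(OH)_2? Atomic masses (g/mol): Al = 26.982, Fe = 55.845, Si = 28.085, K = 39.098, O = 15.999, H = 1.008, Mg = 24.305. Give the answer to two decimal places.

Formula mass = 0.39·24.305 + 2.61·55.845 + 1·39.098 + 1·26.982 + 3·28.085 + 12·15.999 + 2·1.008 = 499.573 g/mol, of which 26.982 g is Al.
So Al makes up 26.982/499.573 = 0.0540 of the mass, i.e. 5.40%.

5.40 weight percent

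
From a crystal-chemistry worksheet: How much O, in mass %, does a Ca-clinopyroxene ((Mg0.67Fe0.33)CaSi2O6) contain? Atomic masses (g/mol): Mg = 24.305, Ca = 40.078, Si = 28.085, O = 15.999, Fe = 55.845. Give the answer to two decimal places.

Molar mass of (Mg0.67Fe0.33)CaSi2O6: 0.67*24.305 + 0.33*55.845 + 1*40.078 + 2*28.085 + 6*15.999 = 226.955 g/mol.
Mass of O per formula unit: 6 × 15.999 = 95.994 g.
Weight fraction O = 95.994 / 226.955 = 0.4230.

42.30 mass %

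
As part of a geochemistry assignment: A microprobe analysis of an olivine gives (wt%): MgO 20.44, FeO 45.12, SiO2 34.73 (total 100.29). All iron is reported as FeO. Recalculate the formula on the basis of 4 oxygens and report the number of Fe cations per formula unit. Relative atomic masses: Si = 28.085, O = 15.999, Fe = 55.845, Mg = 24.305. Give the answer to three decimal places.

20.44 wt% MgO ÷ 40.304 g/mol = 0.50715 mol, giving 0.50715 Mg and 0.50715 O.
45.12 wt% FeO ÷ 71.844 g/mol = 0.62803 mol, giving 0.62803 Fe and 0.62803 O.
34.73 wt% SiO2 ÷ 60.083 g/mol = 0.57803 mol, giving 0.57803 Si and 1.15606 O.
Oxygen sums to 2.29124; scaling by 4/2.29124 = 1.74578 puts the formula on 4 O.
Fe: 0.62803 × 1.74578 = 1.096 atoms per formula unit.

1.096 Fe apfu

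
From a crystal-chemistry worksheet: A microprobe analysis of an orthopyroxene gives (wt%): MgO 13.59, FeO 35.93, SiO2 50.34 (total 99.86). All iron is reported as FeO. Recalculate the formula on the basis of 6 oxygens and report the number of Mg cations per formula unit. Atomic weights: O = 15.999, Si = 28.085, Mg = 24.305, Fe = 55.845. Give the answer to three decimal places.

0.805 Mg apfu

MgO: 13.59/40.304 = 0.33719 mol → 0.33719 mol Mg, 0.33719 mol O.
FeO: 35.93/71.844 = 0.50011 mol → 0.50011 mol Fe, 0.50011 mol O.
SiO2: 50.34/60.083 = 0.83784 mol → 0.83784 mol Si, 1.67568 mol O.
Total oxygen = 2.51298 mol. Normalization factor = 6/2.51298 = 2.38760.
Mg per 6 O = 0.33719 × 2.38760 = 0.805.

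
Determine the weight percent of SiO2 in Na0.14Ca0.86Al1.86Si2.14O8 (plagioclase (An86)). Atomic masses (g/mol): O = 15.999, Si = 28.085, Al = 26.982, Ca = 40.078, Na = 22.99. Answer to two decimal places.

M(Na0.14Ca0.86Al1.86Si2.14O8) = 275.966 g/mol; M(SiO2) = 60.083 g/mol.
Moles SiO2 per formula unit = 2.14 Si ÷ 1 = 2.1400.
SiO2 fraction = (2.1400 × 60.083) / 275.966 = 128.578/275.966 = 0.4659.

46.59 wt%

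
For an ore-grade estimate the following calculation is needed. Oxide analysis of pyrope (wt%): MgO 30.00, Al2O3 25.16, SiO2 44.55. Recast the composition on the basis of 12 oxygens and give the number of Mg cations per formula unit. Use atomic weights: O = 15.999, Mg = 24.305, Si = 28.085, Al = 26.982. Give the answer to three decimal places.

3.010 Mg apfu

MgO (M=40.304): mol = 0.74434; Mg = 0.74434, O = 0.74434.
Al2O3 (M=101.961): mol = 0.24676; Al = 0.49352, O = 0.74028.
SiO2 (M=60.083): mol = 0.74147; Si = 0.74147, O = 1.48294.
ΣO = 2.96756; factor = 12/ΣO = 4.04373.
Mg apfu = 0.74434 × 4.04373 = 3.010.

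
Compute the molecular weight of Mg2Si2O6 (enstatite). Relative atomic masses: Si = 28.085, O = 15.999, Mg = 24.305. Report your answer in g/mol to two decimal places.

The formula mass is the sum 2×24.305 + 2×28.085 + 6×15.999.

200.77 g/mol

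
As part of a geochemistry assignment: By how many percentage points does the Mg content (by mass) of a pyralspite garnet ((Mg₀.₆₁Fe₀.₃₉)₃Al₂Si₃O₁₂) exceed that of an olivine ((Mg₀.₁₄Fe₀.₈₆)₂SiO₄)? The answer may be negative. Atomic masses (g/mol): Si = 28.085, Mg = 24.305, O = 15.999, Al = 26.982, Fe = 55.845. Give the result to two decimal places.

Mg in (Mg₀.₆₁Fe₀.₃₉)₃Al₂Si₃O₁₂: molar mass 440.024 g/mol; 1.83×24.305 = 44.478 g → 10.11 wt%.
Mg in (Mg₀.₁₄Fe₀.₈₆)₂SiO₄: molar mass 194.940 g/mol; 0.28×24.305 = 6.805 g → 3.49 wt%.
Difference = 10.11 − 3.49 = 6.62 percentage points.

6.62 percentage points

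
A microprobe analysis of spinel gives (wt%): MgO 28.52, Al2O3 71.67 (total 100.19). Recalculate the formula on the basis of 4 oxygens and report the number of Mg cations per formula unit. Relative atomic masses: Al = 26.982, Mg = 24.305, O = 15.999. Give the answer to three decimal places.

1.005 Mg apfu

28.52 wt% MgO ÷ 40.304 g/mol = 0.70762 mol, giving 0.70762 Mg and 0.70762 O.
71.67 wt% Al2O3 ÷ 101.961 g/mol = 0.70292 mol, giving 1.40584 Al and 2.10876 O.
Oxygen sums to 2.81638; scaling by 4/2.81638 = 1.42026 puts the formula on 4 O.
Mg: 0.70762 × 1.42026 = 1.005 atoms per formula unit.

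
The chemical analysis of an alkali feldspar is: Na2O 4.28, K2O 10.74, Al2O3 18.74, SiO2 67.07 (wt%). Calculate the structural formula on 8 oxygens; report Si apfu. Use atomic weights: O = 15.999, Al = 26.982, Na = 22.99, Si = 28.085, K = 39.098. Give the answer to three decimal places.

3.010 Si apfu

Na2O (M=61.979): mol = 0.06906; Na = 0.13812, O = 0.06906.
K2O (M=94.195): mol = 0.11402; K = 0.22804, O = 0.11402.
Al2O3 (M=101.961): mol = 0.18380; Al = 0.36760, O = 0.55140.
SiO2 (M=60.083): mol = 1.11629; Si = 1.11629, O = 2.23258.
ΣO = 2.96706; factor = 8/ΣO = 2.69627.
Si apfu = 1.11629 × 2.69627 = 3.010.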